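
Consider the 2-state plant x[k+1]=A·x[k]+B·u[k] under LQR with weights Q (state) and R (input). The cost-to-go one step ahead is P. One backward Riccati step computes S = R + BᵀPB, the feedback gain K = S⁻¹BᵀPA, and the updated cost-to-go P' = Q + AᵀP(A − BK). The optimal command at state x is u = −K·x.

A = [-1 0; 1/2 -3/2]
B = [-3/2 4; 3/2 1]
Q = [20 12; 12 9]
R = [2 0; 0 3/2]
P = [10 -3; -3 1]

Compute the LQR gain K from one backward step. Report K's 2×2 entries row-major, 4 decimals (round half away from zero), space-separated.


0.1440 -0.1498 -0.2320 0.0413

BᵀP = [-19.5000 6.0000; 37.0000 -11.0000]
S = R + BᵀPB = [2 0; 0 3/2] + [38.2500 -72.0000; -72.0000 137.0000] = [40.2500 -72.0000; -72.0000 138.5000]
BᵀPA = [22.5000 -9.0000; -42.5000 16.5000]
K = S⁻¹·BᵀPA = [0.1440 -0.1498; -0.2320 0.0413]
A−BK = [0.1440 -0.3898; 0.5160 -1.3166]
AᵀP(A−BK) = [0.1500 -0.1260; -0.1260 0.2210]
P' = Q + AᵀP(A−BK) = [20.1500 11.8740; 11.8740 9.2210]
tr(P') = 29.3710


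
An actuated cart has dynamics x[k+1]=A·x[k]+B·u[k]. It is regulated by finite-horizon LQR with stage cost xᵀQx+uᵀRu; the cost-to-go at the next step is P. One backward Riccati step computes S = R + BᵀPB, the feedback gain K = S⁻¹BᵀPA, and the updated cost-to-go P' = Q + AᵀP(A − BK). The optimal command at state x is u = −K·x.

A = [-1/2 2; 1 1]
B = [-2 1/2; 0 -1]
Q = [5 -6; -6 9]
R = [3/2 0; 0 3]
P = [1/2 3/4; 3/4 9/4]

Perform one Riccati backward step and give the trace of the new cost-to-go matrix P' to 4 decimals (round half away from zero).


BᵀP = [-1.0000 -1.5000; -0.5000 -1.8750]
S = R + BᵀPB = [3/2 0; 0 3] + [2.0000 1.0000; 1.0000 1.6250] = [3.5000 1.0000; 1.0000 4.6250]
BᵀPA = [-1.0000 -3.5000; -1.6250 -2.8750]
K = S⁻¹·BᵀPA = [-0.1975 -0.8765; -0.3086 -0.4321]
A−BK = [-0.7407 0.4630; 0.6914 0.5679]
AᵀP(A−BK) = [0.9259 1.2963; 1.2963 2.9398]
P' = Q + AᵀP(A−BK) = [5.9259 -4.7037; -4.7037 11.9398]
tr(P') = 17.8657

17.8657


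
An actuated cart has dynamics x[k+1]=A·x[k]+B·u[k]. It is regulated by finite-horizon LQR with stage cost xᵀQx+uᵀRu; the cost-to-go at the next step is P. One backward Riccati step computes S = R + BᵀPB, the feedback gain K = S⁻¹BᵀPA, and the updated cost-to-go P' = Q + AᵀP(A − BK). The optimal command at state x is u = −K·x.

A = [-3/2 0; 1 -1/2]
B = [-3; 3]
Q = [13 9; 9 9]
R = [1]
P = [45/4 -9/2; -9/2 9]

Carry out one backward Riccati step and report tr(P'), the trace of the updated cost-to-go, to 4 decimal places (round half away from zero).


23.5688

BᵀP = [-47.2500 40.5000]
S = R + BᵀPB = [1] + [263.2500] = [264.2500]
BᵀPA = [111.3750 -20.2500]
K = S⁻¹·BᵀPA = [0.4215 -0.0766]
A−BK = [-0.2356 -0.2299; -0.2644 -0.2701]
AᵀP(A−BK) = [0.8706 0.6599; 0.6599 0.6982]
P' = Q + AᵀP(A−BK) = [13.8706 9.6599; 9.6599 9.6982]
tr(P') = 23.5688


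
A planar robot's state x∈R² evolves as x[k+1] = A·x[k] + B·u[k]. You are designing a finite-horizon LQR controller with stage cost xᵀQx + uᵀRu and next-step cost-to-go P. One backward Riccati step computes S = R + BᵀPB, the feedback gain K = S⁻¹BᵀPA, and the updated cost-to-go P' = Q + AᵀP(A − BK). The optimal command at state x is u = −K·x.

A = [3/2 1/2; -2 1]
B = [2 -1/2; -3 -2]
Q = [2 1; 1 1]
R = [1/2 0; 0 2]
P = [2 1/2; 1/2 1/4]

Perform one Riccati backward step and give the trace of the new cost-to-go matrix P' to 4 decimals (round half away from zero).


BᵀP = [2.5000 0.2500; -2.0000 -0.7500]
S = R + BᵀPB = [1/2 0; 0 2] + [4.2500 -1.7500; -1.7500 2.5000] = [4.7500 -1.7500; -1.7500 4.5000]
BᵀPA = [3.2500 1.5000; -1.5000 -1.7500]
K = S⁻¹·BᵀPA = [0.6553 0.2014; -0.0785 -0.3106]
A−BK = [0.1502 -0.0580; -0.1911 0.9829]
AᵀP(A−BK) = [0.2526 0.1297; 0.1297 0.4044]
P' = Q + AᵀP(A−BK) = [2.2526 1.1297; 1.1297 1.4044]
tr(P') = 3.6570

3.6570


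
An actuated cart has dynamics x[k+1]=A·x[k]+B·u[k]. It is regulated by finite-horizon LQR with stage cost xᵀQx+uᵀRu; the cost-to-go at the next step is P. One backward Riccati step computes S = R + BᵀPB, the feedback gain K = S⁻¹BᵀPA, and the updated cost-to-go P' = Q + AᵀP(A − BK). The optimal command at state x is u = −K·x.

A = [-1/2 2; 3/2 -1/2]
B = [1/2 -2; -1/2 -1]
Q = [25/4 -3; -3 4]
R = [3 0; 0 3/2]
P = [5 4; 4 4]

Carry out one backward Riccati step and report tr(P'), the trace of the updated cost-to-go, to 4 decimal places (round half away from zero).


BᵀP = [0.5000 0.0000; -14.0000 -12.0000]
S = R + BᵀPB = [3 0; 0 3/2] + [0.2500 -1.0000; -1.0000 40.0000] = [3.2500 -1.0000; -1.0000 41.5000]
BᵀPA = [-0.2500 1.0000; -11.0000 -22.0000]
K = S⁻¹·BᵀPA = [-0.1597 0.1457; -0.2689 -0.5266]
A−BK = [-0.9580 0.8739; 1.1513 -0.9538]
AᵀP(A−BK) = [1.2521 -0.7563; -0.7563 1.2689]
P' = Q + AᵀP(A−BK) = [7.5021 -3.7563; -3.7563 5.2689]
tr(P') = 12.7710

12.7710


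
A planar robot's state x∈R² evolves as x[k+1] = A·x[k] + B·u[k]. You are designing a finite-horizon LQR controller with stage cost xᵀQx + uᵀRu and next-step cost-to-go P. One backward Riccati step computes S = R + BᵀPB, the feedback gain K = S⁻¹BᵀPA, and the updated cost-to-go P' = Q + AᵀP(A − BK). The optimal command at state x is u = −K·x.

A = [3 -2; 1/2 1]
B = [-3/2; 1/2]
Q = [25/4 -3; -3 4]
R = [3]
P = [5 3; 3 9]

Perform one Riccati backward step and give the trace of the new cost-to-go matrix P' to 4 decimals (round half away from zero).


44.5000

BᵀP = [-6.0000 0.0000]
S = R + BᵀPB = [3] + [9.0000] = [12.0000]
BᵀPA = [-18.0000 12.0000]
K = S⁻¹·BᵀPA = [-1.5000 1.0000]
A−BK = [0.7500 -0.5000; 1.2500 0.5000]
AᵀP(A−BK) = [29.2500 -1.5000; -1.5000 5.0000]
P' = Q + AᵀP(A−BK) = [35.5000 -4.5000; -4.5000 9.0000]
tr(P') = 44.5000


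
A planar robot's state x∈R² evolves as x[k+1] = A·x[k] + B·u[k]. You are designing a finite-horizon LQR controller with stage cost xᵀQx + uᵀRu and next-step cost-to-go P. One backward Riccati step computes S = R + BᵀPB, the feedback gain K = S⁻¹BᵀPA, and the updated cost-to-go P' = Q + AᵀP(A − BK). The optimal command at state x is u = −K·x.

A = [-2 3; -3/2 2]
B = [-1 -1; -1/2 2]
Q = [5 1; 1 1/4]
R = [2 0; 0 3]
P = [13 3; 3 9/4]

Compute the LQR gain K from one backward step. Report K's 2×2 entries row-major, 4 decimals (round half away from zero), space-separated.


BᵀP = [-14.5000 -4.1250; -7.0000 1.5000]
S = R + BᵀPB = [2 0; 0 3] + [16.5625 6.2500; 6.2500 10.0000] = [18.5625 6.2500; 6.2500 13.0000]
BᵀPA = [35.1875 -51.7500; 11.7500 -18.0000]
K = S⁻¹·BᵀPA = [1.8986 -2.7701; -0.0090 -0.0528]
A−BK = [-0.1103 0.1771; -0.5328 0.7206]
AᵀP(A−BK) = [8.3594 -12.1567; -12.1567 17.6968]
P' = Q + AᵀP(A−BK) = [13.3594 -11.1567; -11.1567 17.9468]
tr(P') = 31.3062

1.8986 -2.7701 -0.0090 -0.0528


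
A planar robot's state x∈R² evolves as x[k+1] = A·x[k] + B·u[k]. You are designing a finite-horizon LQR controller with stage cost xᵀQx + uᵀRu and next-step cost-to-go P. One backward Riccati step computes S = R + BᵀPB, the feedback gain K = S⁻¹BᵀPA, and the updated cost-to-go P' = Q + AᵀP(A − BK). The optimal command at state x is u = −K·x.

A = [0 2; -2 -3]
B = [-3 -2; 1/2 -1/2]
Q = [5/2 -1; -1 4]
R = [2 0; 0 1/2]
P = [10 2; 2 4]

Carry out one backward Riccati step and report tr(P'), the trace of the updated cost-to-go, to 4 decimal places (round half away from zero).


24.7650

BᵀP = [-29.0000 -4.0000; -21.0000 -6.0000]
S = R + BᵀPB = [2 0; 0 1/2] + [85.0000 60.0000; 60.0000 45.0000] = [87.0000 60.0000; 60.0000 45.5000]
BᵀPA = [8.0000 -46.0000; 12.0000 -24.0000]
K = S⁻¹·BᵀPA = [-0.9930 -1.8215; 1.5732 1.8745]
A−BK = [0.1674 0.2845; -0.7169 -1.1520]
AᵀP(A−BK) = [5.0656 8.0781; 8.0781 13.1994]
P' = Q + AᵀP(A−BK) = [7.5656 7.0781; 7.0781 17.1994]
tr(P') = 24.7650


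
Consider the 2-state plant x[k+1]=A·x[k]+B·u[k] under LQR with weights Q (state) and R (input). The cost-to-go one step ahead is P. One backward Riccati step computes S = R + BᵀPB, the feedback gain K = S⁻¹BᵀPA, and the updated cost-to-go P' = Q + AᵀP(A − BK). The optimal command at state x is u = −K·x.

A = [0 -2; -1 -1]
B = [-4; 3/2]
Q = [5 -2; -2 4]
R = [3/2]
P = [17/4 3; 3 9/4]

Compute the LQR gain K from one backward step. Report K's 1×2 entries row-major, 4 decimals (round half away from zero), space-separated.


BᵀP = [-12.5000 -8.6250]
S = R + BᵀPB = [3/2] + [37.0625] = [38.5625]
BᵀPA = [8.6250 33.6250]
K = S⁻¹·BᵀPA = [0.2237 0.8720]
A−BK = [0.8947 1.4878; -1.3355 -2.3079]
AᵀP(A−BK) = [0.3209 0.7293; 0.7293 1.9303]
P' = Q + AᵀP(A−BK) = [5.3209 -1.2707; -1.2707 5.9303]
tr(P') = 11.2512

0.2237 0.8720


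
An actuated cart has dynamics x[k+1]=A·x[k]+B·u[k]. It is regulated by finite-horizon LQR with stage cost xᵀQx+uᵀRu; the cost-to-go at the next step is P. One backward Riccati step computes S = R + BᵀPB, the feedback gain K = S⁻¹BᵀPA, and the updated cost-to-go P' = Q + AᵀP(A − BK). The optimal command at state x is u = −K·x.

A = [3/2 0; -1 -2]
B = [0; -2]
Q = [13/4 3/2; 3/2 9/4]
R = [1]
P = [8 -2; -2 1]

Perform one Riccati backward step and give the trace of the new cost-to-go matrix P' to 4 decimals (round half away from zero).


BᵀP = [4.0000 -2.0000]
S = R + BᵀPB = [1] + [4.0000] = [5.0000]
BᵀPA = [8.0000 4.0000]
K = S⁻¹·BᵀPA = [1.6000 0.8000]
A−BK = [1.5000 0.0000; 2.2000 -0.4000]
AᵀP(A−BK) = [12.2000 1.6000; 1.6000 0.8000]
P' = Q + AᵀP(A−BK) = [15.4500 3.1000; 3.1000 3.0500]
tr(P') = 18.5000

18.5000


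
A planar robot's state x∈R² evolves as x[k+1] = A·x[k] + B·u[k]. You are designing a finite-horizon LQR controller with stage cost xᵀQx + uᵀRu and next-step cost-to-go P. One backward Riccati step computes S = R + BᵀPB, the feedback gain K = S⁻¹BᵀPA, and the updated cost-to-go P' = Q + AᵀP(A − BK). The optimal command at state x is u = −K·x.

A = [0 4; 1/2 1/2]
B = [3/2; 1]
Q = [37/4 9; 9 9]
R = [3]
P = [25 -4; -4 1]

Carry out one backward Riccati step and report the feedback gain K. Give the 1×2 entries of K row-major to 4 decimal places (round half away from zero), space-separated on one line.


BᵀP = [33.5000 -5.0000]
S = R + BᵀPB = [3] + [45.2500] = [48.2500]
BᵀPA = [-2.5000 131.5000]
K = S⁻¹·BᵀPA = [-0.0518 2.7254]
A−BK = [0.0777 -0.0881; 0.5518 -2.2254]
AᵀP(A−BK) = [0.1205 -0.9365; -0.9365 25.8614]
P' = Q + AᵀP(A−BK) = [9.3705 8.0635; 8.0635 34.8614]
tr(P') = 44.2319

-0.0518 2.7254


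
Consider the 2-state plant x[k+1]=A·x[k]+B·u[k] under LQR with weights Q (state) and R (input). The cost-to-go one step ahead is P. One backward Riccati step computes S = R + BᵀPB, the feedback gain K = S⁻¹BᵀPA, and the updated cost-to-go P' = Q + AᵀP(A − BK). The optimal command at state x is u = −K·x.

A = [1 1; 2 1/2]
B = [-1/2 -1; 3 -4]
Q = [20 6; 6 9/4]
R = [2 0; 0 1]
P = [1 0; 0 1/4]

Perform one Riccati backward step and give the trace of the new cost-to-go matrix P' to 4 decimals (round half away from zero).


BᵀP = [-0.5000 0.7500; -1.0000 -1.0000]
S = R + BᵀPB = [2 0; 0 1] + [2.5000 -2.5000; -2.5000 5.0000] = [4.5000 -2.5000; -2.5000 6.0000]
BᵀPA = [1.0000 -0.1250; -3.0000 -1.5000]
K = S⁻¹·BᵀPA = [-0.0723 -0.2169; -0.5301 -0.3404]
A−BK = [0.4337 0.5512; 0.0964 -0.2108]
AᵀP(A−BK) = [0.4819 0.4458; 0.4458 0.5248]
P' = Q + AᵀP(A−BK) = [20.4819 6.4458; 6.4458 2.7748]
tr(P') = 23.2568

23.2568


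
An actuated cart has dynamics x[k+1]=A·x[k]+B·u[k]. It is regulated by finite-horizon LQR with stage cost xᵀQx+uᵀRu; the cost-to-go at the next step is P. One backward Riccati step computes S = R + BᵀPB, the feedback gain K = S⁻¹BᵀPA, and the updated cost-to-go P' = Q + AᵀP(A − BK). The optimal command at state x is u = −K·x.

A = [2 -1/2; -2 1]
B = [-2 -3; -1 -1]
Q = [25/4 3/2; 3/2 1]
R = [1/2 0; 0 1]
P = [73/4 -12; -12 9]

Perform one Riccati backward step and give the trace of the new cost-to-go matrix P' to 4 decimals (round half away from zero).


23.7897

BᵀP = [-24.5000 15.0000; -42.7500 27.0000]
S = R + BᵀPB = [1/2 0; 0 1] + [34.0000 58.5000; 58.5000 101.2500] = [34.5000 58.5000; 58.5000 102.2500]
BᵀPA = [-79.0000 27.2500; -139.5000 48.3750]
K = S⁻¹·BᵀPA = [0.7877 -0.4140; -1.8149 0.7100]
A−BK = [-1.8695 0.8019; -3.0273 1.2960]
AᵀP(A−BK) = [14.0403 -5.9158; -5.9158 2.4994]
P' = Q + AᵀP(A−BK) = [20.2903 -4.4158; -4.4158 3.4994]
tr(P') = 23.7897


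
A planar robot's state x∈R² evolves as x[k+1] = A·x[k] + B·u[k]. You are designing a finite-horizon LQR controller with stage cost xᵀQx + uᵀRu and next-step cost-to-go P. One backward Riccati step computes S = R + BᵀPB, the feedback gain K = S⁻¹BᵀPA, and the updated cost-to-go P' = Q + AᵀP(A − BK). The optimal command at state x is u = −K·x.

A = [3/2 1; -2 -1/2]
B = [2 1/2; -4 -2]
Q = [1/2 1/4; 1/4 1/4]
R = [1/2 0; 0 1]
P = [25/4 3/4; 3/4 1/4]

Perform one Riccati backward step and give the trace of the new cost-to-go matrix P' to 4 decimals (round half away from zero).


1.8663

BᵀP = [9.5000 0.5000; 1.6250 -0.1250]
S = R + BᵀPB = [1/2 0; 0 1] + [17.0000 3.7500; 3.7500 1.0625] = [17.5000 3.7500; 3.7500 2.0625]
BᵀPA = [13.2500 9.2500; 2.6875 1.6875]
K = S⁻¹·BᵀPA = [0.7830 0.5787; -0.1206 -0.2340]
A−BK = [-0.0057 -0.0404; 0.8908 1.3468]
AᵀP(A−BK) = [0.5121 0.5234; 0.5234 0.6043]
P' = Q + AᵀP(A−BK) = [1.0121 0.7734; 0.7734 0.8543]
tr(P') = 1.8663


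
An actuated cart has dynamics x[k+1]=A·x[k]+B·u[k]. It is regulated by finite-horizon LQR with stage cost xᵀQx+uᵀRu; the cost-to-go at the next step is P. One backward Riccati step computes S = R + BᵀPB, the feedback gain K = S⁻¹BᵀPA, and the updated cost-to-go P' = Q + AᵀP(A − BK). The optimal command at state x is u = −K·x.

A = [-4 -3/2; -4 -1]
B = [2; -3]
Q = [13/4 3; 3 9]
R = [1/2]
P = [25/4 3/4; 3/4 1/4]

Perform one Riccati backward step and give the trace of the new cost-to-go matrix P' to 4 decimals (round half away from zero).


39.6917

BᵀP = [10.2500 0.7500]
S = R + BᵀPB = [1/2] + [18.2500] = [18.7500]
BᵀPA = [-44.0000 -16.1250]
K = S⁻¹·BᵀPA = [-2.3467 -0.8600]
A−BK = [0.6933 0.2200; -11.0400 -3.5800]
AᵀP(A−BK) = [24.7467 8.1600; 8.1600 2.6950]
P' = Q + AᵀP(A−BK) = [27.9967 11.1600; 11.1600 11.6950]
tr(P') = 39.6917


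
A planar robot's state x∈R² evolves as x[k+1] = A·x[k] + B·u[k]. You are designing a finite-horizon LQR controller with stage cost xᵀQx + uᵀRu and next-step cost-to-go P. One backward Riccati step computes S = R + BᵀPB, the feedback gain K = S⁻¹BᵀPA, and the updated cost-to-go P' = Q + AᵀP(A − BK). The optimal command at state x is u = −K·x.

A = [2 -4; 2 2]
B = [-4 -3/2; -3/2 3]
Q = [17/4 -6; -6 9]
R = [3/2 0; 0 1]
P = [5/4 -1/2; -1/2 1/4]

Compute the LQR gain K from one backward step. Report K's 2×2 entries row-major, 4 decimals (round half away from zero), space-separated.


-0.3078 0.6559 -0.0272 0.8636

BᵀP = [-4.2500 1.6250; -3.3750 1.5000]
S = R + BᵀPB = [3/2 0; 0 1] + [14.5625 11.2500; 11.2500 9.5625] = [16.0625 11.2500; 11.2500 10.5625]
BᵀPA = [-5.2500 20.2500; -3.7500 16.5000]
K = S⁻¹·BᵀPA = [-0.3078 0.6559; -0.0272 0.8636]
A−BK = [0.7280 -0.0812; 1.6199 0.3930]
AᵀP(A−BK) = [0.2821 -0.3183; -0.3183 1.4698]
P' = Q + AᵀP(A−BK) = [4.5321 -6.3183; -6.3183 10.4698]
tr(P') = 15.0018


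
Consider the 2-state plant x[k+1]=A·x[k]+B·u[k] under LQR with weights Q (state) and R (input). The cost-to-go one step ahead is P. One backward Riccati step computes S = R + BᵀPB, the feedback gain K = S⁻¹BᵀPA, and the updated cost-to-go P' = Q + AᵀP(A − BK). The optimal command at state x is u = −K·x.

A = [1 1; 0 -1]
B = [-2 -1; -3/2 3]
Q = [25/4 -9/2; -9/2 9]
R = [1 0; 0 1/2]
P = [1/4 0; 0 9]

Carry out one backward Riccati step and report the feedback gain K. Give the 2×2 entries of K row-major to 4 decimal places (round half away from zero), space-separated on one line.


BᵀP = [-0.5000 -13.5000; -0.2500 27.0000]
S = R + BᵀPB = [1 0; 0 1/2] + [21.2500 -40.0000; -40.0000 81.2500] = [22.2500 -40.0000; -40.0000 81.7500]
BᵀPA = [-0.5000 13.0000; -0.2500 -27.2500]
K = S⁻¹·BᵀPA = [-0.2324 -0.1245; -0.1168 -0.3942]
A−BK = [0.4185 0.3568; 0.0017 -0.0040]
AᵀP(A−BK) = [0.1046 0.0892; 0.0892 0.1252]
P' = Q + AᵀP(A−BK) = [6.3546 -4.4108; -4.4108 9.1252]
tr(P') = 15.4798

-0.2324 -0.1245 -0.1168 -0.3942


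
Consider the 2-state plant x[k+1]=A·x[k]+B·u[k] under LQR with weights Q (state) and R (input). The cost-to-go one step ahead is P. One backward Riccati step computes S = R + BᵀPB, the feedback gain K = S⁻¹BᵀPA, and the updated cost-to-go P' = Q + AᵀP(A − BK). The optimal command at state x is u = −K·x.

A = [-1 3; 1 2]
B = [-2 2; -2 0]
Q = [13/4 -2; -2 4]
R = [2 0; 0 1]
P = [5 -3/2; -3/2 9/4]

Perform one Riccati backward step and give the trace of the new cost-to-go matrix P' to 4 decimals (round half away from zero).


10.3658

BᵀP = [-7.0000 -1.5000; 10.0000 -3.0000]
S = R + BᵀPB = [2 0; 0 1] + [17.0000 -14.0000; -14.0000 20.0000] = [19.0000 -14.0000; -14.0000 21.0000]
BᵀPA = [5.5000 -24.0000; -13.0000 24.0000]
K = S⁻¹·BᵀPA = [-0.3276 -0.8276; -0.8374 0.5911]
A−BK = [0.0197 0.1626; 0.3448 0.3448]
AᵀP(A−BK) = [1.1650 0.2365; 0.2365 1.9507]
P' = Q + AᵀP(A−BK) = [4.4150 -1.7635; -1.7635 5.9507]
tr(P') = 10.3658


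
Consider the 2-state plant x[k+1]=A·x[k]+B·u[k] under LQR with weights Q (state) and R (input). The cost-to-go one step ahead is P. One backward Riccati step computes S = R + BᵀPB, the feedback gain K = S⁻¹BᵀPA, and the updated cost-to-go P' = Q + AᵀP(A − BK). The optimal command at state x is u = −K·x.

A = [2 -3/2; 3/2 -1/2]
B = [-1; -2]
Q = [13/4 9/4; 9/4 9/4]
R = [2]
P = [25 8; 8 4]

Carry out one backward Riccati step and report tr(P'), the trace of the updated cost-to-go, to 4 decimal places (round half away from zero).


BᵀP = [-41.0000 -16.0000]
S = R + BᵀPB = [2] + [73.0000] = [75.0000]
BᵀPA = [-106.0000 69.5000]
K = S⁻¹·BᵀPA = [-1.4133 0.9267]
A−BK = [0.5867 -0.5733; -1.3267 1.3533]
AᵀP(A−BK) = [7.1867 -5.7733; -5.7733 4.8467]
P' = Q + AᵀP(A−BK) = [10.4367 -3.5233; -3.5233 7.0967]
tr(P') = 17.5333

17.5333


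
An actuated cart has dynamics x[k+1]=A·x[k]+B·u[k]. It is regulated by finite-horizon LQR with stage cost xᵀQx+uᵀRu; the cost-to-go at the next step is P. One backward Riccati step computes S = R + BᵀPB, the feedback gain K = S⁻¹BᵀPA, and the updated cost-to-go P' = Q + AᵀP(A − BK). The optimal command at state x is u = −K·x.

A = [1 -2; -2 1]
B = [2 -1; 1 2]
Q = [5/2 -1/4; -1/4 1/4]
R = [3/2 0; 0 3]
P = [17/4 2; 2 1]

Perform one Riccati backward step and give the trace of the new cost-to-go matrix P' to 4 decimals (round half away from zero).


BᵀP = [10.5000 5.0000; -0.2500 0.0000]
S = R + BᵀPB = [3/2 0; 0 3] + [26.0000 -0.5000; -0.5000 0.2500] = [27.5000 -0.5000; -0.5000 3.2500]
BᵀPA = [0.5000 -16.0000; -0.2500 0.5000]
K = S⁻¹·BᵀPA = [0.0168 -0.5806; -0.0743 0.0645]
A−BK = [0.8920 -0.7742; -1.8682 1.4516]
AᵀP(A−BK) = [0.2230 -0.1935; -0.1935 0.6774]
P' = Q + AᵀP(A−BK) = [2.7230 -0.4435; -0.4435 0.9274]
tr(P') = 3.6504

3.6504


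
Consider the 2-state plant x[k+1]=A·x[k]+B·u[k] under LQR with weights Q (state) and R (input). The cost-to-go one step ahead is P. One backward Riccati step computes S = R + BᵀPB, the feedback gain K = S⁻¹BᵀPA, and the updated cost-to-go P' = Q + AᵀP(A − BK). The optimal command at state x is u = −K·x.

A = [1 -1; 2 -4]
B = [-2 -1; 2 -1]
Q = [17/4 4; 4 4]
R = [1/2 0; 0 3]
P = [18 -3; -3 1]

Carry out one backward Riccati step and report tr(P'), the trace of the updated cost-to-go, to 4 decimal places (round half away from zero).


16.5398

BᵀP = [-42.0000 8.0000; -15.0000 2.0000]
S = R + BᵀPB = [1/2 0; 0 3] + [100.0000 34.0000; 34.0000 13.0000] = [100.5000 34.0000; 34.0000 16.0000]
BᵀPA = [-26.0000 10.0000; -11.0000 7.0000]
K = S⁻¹·BᵀPA = [-0.0929 -0.1726; -0.4900 0.8042]
A−BK = [0.3241 -0.5409; 1.6958 -2.8507]
AᵀP(A−BK) = [2.1936 -3.6405; -3.6405 6.0962]
P' = Q + AᵀP(A−BK) = [6.4436 0.3595; 0.3595 10.0962]
tr(P') = 16.5398


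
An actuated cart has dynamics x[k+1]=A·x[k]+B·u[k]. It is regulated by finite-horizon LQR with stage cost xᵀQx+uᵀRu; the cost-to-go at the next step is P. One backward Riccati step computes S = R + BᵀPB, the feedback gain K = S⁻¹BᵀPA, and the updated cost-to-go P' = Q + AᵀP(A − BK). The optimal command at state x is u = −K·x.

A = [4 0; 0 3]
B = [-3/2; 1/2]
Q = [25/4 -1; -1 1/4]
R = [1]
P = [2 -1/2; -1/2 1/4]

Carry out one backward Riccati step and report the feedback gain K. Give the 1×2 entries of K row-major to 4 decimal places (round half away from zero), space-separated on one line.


BᵀP = [-3.2500 0.8750]
S = R + BᵀPB = [1] + [5.3125] = [6.3125]
BᵀPA = [-13.0000 2.6250]
K = S⁻¹·BᵀPA = [-2.0594 0.4158]
A−BK = [0.9109 0.6238; 1.0297 2.7921]
AᵀP(A−BK) = [5.2277 -0.5941; -0.5941 1.1584]
P' = Q + AᵀP(A−BK) = [11.4777 -1.5941; -1.5941 1.4084]
tr(P') = 12.8861

-2.0594 0.4158


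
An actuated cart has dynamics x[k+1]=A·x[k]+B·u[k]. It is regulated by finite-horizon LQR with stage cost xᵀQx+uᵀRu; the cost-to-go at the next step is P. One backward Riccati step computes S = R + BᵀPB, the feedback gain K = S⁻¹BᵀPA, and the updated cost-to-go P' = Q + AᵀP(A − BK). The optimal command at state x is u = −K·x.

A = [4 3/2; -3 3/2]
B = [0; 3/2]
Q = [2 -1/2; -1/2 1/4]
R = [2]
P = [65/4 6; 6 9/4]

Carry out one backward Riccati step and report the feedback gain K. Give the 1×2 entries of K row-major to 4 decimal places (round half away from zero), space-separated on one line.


3.6637 2.6283

BᵀP = [9.0000 3.3750]
S = R + BᵀPB = [2] + [5.0625] = [7.0625]
BᵀPA = [25.8750 18.5625]
K = S⁻¹·BᵀPA = [3.6637 2.6283]
A−BK = [4.0000 1.5000; -8.4956 -2.4425]
AᵀP(A−BK) = [41.4513 28.3673; 28.3673 19.8368]
P' = Q + AᵀP(A−BK) = [43.4513 27.8673; 27.8673 20.0868]
tr(P') = 63.5382


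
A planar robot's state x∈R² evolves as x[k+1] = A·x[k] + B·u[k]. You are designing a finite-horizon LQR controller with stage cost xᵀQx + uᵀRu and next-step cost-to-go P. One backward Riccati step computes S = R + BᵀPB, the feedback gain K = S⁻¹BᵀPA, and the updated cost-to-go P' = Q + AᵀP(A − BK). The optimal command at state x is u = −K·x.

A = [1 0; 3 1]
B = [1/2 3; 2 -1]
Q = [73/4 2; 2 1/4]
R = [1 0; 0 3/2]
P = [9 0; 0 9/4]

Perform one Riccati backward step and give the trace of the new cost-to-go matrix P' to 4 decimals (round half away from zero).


20.8712

BᵀP = [4.5000 4.5000; 27.0000 -2.2500]
S = R + BᵀPB = [1 0; 0 3/2] + [11.2500 9.0000; 9.0000 83.2500] = [12.2500 9.0000; 9.0000 84.7500]
BᵀPA = [18.0000 4.5000; 20.2500 -2.2500]
K = S⁻¹·BᵀPA = [1.4033 0.4196; 0.0899 -0.0711]
A−BK = [0.0286 0.0035; 0.2833 0.0897]
AᵀP(A−BK) = [2.1693 0.6373; 0.6373 0.2019]
P' = Q + AᵀP(A−BK) = [20.4193 2.6373; 2.6373 0.4519]
tr(P') = 20.8712


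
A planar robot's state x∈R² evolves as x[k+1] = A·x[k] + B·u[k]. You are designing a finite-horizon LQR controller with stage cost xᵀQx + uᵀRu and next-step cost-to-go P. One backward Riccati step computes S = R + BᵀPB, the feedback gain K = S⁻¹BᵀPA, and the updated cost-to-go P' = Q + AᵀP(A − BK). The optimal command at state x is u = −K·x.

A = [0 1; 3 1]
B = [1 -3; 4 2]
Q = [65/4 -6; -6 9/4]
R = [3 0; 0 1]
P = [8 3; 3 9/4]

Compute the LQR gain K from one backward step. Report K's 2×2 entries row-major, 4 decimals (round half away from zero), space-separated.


0.5939 0.3360 0.1713 -0.2261

BᵀP = [20.0000 12.0000; -18.0000 -4.5000]
S = R + BᵀPB = [3 0; 0 1] + [68.0000 -36.0000; -36.0000 45.0000] = [71.0000 -36.0000; -36.0000 46.0000]
BᵀPA = [36.0000 32.0000; -13.5000 -22.5000]
K = S⁻¹·BᵀPA = [0.5939 0.3360; 0.1713 -0.2261]
A−BK = [-0.0799 -0.0145; 0.2817 0.1081]
AᵀP(A−BK) = [1.1821 0.5996; 0.5996 0.4085]
P' = Q + AᵀP(A−BK) = [17.4321 -5.4004; -5.4004 2.6585]
tr(P') = 20.0906


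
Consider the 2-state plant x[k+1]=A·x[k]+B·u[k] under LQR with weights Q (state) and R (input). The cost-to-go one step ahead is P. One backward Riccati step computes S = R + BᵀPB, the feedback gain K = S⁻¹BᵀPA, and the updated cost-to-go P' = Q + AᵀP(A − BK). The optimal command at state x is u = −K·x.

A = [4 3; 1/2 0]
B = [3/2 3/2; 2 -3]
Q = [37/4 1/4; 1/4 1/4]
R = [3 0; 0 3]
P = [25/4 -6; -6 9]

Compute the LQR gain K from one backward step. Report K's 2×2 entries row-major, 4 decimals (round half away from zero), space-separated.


BᵀP = [-2.6250 9.0000; 27.3750 -36.0000]
S = R + BᵀPB = [3 0; 0 3] + [14.0625 -30.9375; -30.9375 149.0625] = [17.0625 -30.9375; -30.9375 152.0625]
BᵀPA = [-6.0000 -7.8750; 91.5000 82.1250]
K = S⁻¹·BᵀPA = [1.1716 0.8203; 0.8401 0.7070]
A−BK = [0.9825 0.7090; 0.6771 0.4802]
AᵀP(A−BK) = [8.4114 6.2339; 6.2339 4.6499]
P' = Q + AᵀP(A−BK) = [17.6614 6.4839; 6.4839 4.8999]
tr(P') = 22.5613

1.1716 0.8203 0.8401 0.7070


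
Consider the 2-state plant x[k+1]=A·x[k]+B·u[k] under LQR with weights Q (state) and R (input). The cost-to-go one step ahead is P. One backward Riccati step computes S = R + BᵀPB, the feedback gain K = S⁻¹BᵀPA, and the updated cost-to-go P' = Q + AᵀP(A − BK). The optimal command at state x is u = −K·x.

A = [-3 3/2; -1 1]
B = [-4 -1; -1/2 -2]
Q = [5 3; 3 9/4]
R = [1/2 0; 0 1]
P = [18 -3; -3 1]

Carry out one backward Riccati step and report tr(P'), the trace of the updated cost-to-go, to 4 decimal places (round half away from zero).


BᵀP = [-70.5000 11.5000; -12.0000 1.0000]
S = R + BᵀPB = [1/2 0; 0 1] + [276.2500 47.5000; 47.5000 10.0000] = [276.7500 47.5000; 47.5000 11.0000]
BᵀPA = [200.0000 -94.2500; 35.0000 -17.0000]
K = S⁻¹·BᵀPA = [0.6821 -0.2909; 0.2364 -0.2892]
A−BK = [-0.0352 0.0471; -0.1862 0.2762]
AᵀP(A−BK) = [0.3062 -0.1934; -0.1934 0.1641]
P' = Q + AᵀP(A−BK) = [5.3062 2.8066; 2.8066 2.4141]
tr(P') = 7.7203

7.7203


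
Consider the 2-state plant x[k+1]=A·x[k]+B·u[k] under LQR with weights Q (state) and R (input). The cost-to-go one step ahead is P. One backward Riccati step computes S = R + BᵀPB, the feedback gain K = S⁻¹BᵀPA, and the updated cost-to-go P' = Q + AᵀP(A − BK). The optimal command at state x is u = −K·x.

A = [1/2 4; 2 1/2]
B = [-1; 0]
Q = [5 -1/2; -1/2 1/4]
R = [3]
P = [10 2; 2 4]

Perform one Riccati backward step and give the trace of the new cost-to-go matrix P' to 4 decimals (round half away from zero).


BᵀP = [-10.0000 -2.0000]
S = R + BᵀPB = [3] + [10.0000] = [13.0000]
BᵀPA = [-9.0000 -41.0000]
K = S⁻¹·BᵀPA = [-0.6923 -3.1538]
A−BK = [-0.1923 0.8462; 2.0000 0.5000]
AᵀP(A−BK) = [16.2692 12.1154; 12.1154 39.6923]
P' = Q + AᵀP(A−BK) = [21.2692 11.6154; 11.6154 39.9423]
tr(P') = 61.2115

61.2115


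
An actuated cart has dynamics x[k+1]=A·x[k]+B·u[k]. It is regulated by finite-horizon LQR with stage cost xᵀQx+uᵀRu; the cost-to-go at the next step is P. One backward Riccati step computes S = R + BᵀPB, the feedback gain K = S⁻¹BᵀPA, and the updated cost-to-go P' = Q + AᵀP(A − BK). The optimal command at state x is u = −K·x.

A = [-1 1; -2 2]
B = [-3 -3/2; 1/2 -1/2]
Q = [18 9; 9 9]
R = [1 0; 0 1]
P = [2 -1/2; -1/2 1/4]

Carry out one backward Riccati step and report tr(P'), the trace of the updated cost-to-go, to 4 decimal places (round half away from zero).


BᵀP = [-6.2500 1.6250; -2.7500 0.6250]
S = R + BᵀPB = [1 0; 0 1] + [19.5625 8.5625; 8.5625 3.8125] = [20.5625 8.5625; 8.5625 4.8125]
BᵀPA = [3.0000 -3.0000; 1.5000 -1.5000]
K = S⁻¹·BᵀPA = [0.0622 -0.0622; 0.2011 -0.2011]
A−BK = [-0.5119 0.5119; -1.9305 1.9305]
AᵀP(A−BK) = [0.5119 -0.5119; -0.5119 0.5119]
P' = Q + AᵀP(A−BK) = [18.5119 8.4881; 8.4881 9.5119]
tr(P') = 28.0238

28.0238


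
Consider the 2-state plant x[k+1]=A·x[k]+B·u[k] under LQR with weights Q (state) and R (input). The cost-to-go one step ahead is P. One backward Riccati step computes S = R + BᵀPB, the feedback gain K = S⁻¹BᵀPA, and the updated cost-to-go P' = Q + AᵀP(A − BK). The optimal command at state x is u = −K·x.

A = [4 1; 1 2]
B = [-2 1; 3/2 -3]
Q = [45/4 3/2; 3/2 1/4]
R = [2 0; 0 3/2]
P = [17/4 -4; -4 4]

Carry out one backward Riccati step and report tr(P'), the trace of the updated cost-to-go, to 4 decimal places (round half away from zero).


BᵀP = [-14.5000 14.0000; 16.2500 -16.0000]
S = R + BᵀPB = [2 0; 0 3/2] + [50.0000 -56.5000; -56.5000 64.2500] = [52.0000 -56.5000; -56.5000 65.7500]
BᵀPA = [-44.0000 13.5000; 49.0000 -15.7500]
K = S⁻¹·BᵀPA = [-0.5491 -0.0099; 0.2734 -0.2481]
A−BK = [2.6284 1.2282; 2.6439 1.2707]
AᵀP(A−BK) = [2.4432 0.7189; 0.7189 0.4768]
P' = Q + AᵀP(A−BK) = [13.6932 2.2189; 2.2189 0.7268]
tr(P') = 14.4201

14.4201


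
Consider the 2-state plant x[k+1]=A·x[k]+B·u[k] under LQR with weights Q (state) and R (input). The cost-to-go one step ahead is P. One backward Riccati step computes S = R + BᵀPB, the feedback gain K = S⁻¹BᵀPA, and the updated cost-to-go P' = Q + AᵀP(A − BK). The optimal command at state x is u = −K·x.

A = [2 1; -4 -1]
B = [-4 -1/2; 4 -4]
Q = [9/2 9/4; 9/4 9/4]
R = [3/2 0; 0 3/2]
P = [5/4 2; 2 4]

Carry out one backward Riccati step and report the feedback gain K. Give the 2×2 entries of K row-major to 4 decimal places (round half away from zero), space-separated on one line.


-0.4713 -0.1904 0.4737 0.0270

BᵀP = [3.0000 8.0000; -8.6250 -17.0000]
S = R + BᵀPB = [3/2 0; 0 3/2] + [20.0000 -33.5000; -33.5000 72.3125] = [21.5000 -33.5000; -33.5000 73.8125]
BᵀPA = [-26.0000 -5.0000; 50.7500 8.3750]
K = S⁻¹·BᵀPA = [-0.4713 -0.1904; 0.4737 0.0270]
A−BK = [0.3518 0.2518; -0.2203 -0.1301]
AᵀP(A−BK) = [0.7085 0.1767; 0.1767 0.0714]
P' = Q + AᵀP(A−BK) = [5.2085 2.4267; 2.4267 2.3214]
tr(P') = 7.5299


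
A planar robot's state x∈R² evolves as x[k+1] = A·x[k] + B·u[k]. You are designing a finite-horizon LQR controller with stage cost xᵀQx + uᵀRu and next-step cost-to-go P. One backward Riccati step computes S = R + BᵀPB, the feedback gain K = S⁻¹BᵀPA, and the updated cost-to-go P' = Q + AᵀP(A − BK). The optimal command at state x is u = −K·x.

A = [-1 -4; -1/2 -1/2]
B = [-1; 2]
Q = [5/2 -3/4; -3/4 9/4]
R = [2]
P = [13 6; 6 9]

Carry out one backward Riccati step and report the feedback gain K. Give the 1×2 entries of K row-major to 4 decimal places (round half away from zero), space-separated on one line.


-0.1852 -0.0741

BᵀP = [-1.0000 12.0000]
S = R + BᵀPB = [2] + [25.0000] = [27.0000]
BᵀPA = [-5.0000 -2.0000]
K = S⁻¹·BᵀPA = [-0.1852 -0.0741]
A−BK = [-1.1852 -4.0741; -0.1296 -0.3519]
AᵀP(A−BK) = [20.3241 68.8796; 68.8796 234.1019]
P' = Q + AᵀP(A−BK) = [22.8241 68.1296; 68.1296 236.3519]
tr(P') = 259.1759


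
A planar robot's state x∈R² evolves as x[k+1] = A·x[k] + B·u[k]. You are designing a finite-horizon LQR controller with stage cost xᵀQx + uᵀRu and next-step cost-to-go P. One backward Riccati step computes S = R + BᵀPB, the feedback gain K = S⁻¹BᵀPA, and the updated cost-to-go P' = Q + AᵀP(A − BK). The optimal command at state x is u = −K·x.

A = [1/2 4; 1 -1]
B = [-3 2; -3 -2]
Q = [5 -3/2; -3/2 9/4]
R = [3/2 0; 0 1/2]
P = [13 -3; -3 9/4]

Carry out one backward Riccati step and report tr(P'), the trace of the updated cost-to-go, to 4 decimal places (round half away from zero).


8.4961

BᵀP = [-30.0000 2.2500; 32.0000 -10.5000]
S = R + BᵀPB = [3/2 0; 0 1/2] + [83.2500 -64.5000; -64.5000 85.0000] = [84.7500 -64.5000; -64.5000 85.5000]
BᵀPA = [-12.7500 -122.2500; 5.5000 138.5000]
K = S⁻¹·BᵀPA = [-0.2383 -0.4923; -0.1154 1.2485]
A−BK = [0.0160 0.0261; 0.0542 0.0202]
AᵀP(A−BK) = [0.0966 0.1066; 0.1066 1.1495]
P' = Q + AᵀP(A−BK) = [5.0966 -1.3934; -1.3934 3.3995]
tr(P') = 8.4961


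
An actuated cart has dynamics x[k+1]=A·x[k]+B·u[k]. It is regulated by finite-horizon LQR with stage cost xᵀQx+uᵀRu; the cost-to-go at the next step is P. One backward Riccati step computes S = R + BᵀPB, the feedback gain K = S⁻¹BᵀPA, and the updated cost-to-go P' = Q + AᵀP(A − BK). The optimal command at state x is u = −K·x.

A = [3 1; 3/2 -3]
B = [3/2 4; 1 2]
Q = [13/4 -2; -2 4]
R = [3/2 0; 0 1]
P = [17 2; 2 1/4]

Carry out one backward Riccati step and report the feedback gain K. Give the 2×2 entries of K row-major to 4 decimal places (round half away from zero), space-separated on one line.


BᵀP = [27.5000 3.2500; 72.0000 8.5000]
S = R + BᵀPB = [3/2 0; 0 1] + [44.5000 116.5000; 116.5000 305.0000] = [46.0000 116.5000; 116.5000 306.0000]
BᵀPA = [87.3750 17.7500; 228.7500 46.5000]
K = S⁻¹·BᵀPA = [0.1734 0.0283; 0.6815 0.1412]
A−BK = [0.0138 0.3928; -0.0365 -3.3107]
AᵀP(A−BK) = [0.5111 0.1059; 0.1059 0.1825]
P' = Q + AᵀP(A−BK) = [3.7611 -1.8941; -1.8941 4.1825]
tr(P') = 7.9436

0.1734 0.0283 0.6815 0.1412


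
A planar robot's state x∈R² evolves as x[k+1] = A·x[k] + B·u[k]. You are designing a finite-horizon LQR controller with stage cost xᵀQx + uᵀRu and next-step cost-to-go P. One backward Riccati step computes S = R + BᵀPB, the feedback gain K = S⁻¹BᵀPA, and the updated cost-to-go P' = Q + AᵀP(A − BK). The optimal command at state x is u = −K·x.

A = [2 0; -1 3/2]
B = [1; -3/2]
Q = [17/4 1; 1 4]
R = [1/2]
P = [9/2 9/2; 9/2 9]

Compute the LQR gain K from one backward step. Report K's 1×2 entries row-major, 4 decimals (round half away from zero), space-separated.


BᵀP = [-2.2500 -9.0000]
S = R + BᵀPB = [1/2] + [11.2500] = [11.7500]
BᵀPA = [4.5000 -13.5000]
K = S⁻¹·BᵀPA = [0.3830 -1.1489]
A−BK = [1.6170 1.1489; -0.4255 -0.2234]
AᵀP(A−BK) = [7.2766 5.1702; 5.1702 4.7394]
P' = Q + AᵀP(A−BK) = [11.5266 6.1702; 6.1702 8.7394]
tr(P') = 20.2660

0.3830 -1.1489


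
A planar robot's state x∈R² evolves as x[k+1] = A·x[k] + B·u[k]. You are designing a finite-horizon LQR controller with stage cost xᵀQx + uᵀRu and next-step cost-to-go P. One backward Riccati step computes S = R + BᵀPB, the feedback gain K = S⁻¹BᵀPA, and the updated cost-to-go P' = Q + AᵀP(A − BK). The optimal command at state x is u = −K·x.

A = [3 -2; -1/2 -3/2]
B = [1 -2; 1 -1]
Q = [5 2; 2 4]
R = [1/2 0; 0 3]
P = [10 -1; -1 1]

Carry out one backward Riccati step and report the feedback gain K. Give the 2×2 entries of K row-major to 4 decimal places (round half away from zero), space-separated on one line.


0.8036 -1.1250 -1.0759 0.4063

BᵀP = [9.0000 0.0000; -19.0000 1.0000]
S = R + BᵀPB = [1/2 0; 0 3] + [9.0000 -18.0000; -18.0000 37.0000] = [9.5000 -18.0000; -18.0000 40.0000]
BᵀPA = [27.0000 -18.0000; -57.5000 36.5000]
K = S⁻¹·BᵀPA = [0.8036 -1.1250; -1.0759 0.4063]
A−BK = [0.0446 -0.0625; -2.3795 0.0313]
AᵀP(A−BK) = [9.6897 -2.0156; -2.0156 1.1719]
P' = Q + AᵀP(A−BK) = [14.6897 -0.0156; -0.0156 5.1719]
tr(P') = 19.8616


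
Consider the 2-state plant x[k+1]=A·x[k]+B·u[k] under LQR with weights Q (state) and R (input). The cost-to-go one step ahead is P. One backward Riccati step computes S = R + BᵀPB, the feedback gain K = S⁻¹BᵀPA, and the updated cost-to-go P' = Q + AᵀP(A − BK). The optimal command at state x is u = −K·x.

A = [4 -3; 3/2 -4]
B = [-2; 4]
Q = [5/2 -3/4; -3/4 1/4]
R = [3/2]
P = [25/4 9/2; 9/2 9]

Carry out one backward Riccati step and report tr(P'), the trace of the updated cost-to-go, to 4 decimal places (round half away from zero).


288.2297

BᵀP = [5.5000 27.0000]
S = R + BᵀPB = [3/2] + [97.0000] = [98.5000]
BᵀPA = [62.5000 -124.5000]
K = S⁻¹·BᵀPA = [0.6345 -1.2640]
A−BK = [5.2690 -5.5279; -1.0381 1.0558]
AᵀP(A−BK) = [134.5926 -142.2525; -142.2525 150.8871]
P' = Q + AᵀP(A−BK) = [137.0926 -143.0025; -143.0025 151.1371]
tr(P') = 288.2297


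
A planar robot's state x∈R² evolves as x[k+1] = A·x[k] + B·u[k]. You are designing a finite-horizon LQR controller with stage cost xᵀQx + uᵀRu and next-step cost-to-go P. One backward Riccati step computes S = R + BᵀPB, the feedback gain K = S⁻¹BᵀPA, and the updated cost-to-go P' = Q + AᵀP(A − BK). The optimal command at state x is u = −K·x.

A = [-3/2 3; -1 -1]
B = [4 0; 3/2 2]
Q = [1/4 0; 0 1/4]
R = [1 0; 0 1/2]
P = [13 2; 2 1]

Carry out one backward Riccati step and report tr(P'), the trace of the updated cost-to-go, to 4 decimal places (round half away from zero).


1.6683

BᵀP = [55.0000 9.5000; 4.0000 2.0000]
S = R + BᵀPB = [1 0; 0 1/2] + [234.2500 19.0000; 19.0000 4.0000] = [235.2500 19.0000; 19.0000 4.5000]
BᵀPA = [-92.0000 155.5000; -8.0000 10.0000]
K = S⁻¹·BᵀPA = [-0.3756 0.7307; -0.1921 -0.8629]
A−BK = [0.0022 0.0772; -0.0525 -0.3702]
AᵀP(A−BK) = [0.1618 -0.1796; -0.1796 1.0065]
P' = Q + AᵀP(A−BK) = [0.4118 -0.1796; -0.1796 1.2565]
tr(P') = 1.6683


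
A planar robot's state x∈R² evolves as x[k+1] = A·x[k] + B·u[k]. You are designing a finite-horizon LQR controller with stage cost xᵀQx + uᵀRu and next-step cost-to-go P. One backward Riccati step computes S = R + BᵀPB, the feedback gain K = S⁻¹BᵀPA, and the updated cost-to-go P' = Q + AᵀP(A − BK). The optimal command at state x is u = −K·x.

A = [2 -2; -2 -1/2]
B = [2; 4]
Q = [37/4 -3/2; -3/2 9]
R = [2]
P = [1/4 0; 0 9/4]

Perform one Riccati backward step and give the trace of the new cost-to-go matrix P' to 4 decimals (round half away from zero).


BᵀP = [0.5000 9.0000]
S = R + BᵀPB = [2] + [37.0000] = [39.0000]
BᵀPA = [-17.0000 -5.5000]
K = S⁻¹·BᵀPA = [-0.4359 -0.1410]
A−BK = [2.8718 -1.7179; -0.2564 0.0641]
AᵀP(A−BK) = [2.5897 -1.1474; -1.1474 0.7869]
P' = Q + AᵀP(A−BK) = [11.8397 -2.6474; -2.6474 9.7869]
tr(P') = 21.6266

21.6266


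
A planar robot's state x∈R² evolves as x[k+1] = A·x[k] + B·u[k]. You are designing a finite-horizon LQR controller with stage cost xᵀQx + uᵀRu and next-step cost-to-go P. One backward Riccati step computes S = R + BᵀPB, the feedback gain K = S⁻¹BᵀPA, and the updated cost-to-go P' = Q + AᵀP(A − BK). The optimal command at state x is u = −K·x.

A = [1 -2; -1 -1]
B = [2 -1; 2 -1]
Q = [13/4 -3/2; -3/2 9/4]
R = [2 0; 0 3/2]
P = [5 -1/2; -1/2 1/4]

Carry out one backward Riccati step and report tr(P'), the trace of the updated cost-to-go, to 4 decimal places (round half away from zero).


BᵀP = [9.0000 -0.5000; -4.5000 0.2500]
S = R + BᵀPB = [2 0; 0 3/2] + [17.0000 -8.5000; -8.5000 4.2500] = [19.0000 -8.5000; -8.5000 5.7500]
BᵀPA = [9.5000 -17.5000; -4.7500 8.7500]
K = S⁻¹·BᵀPA = [0.3851 -0.7095; -0.2568 0.4730]
A−BK = [-0.0270 -0.1081; -2.0270 0.8919]
AᵀP(A−BK) = [1.3716 -1.2635; -1.2635 1.6959]
P' = Q + AᵀP(A−BK) = [4.6216 -2.7635; -2.7635 3.9459]
tr(P') = 8.5676

8.5676


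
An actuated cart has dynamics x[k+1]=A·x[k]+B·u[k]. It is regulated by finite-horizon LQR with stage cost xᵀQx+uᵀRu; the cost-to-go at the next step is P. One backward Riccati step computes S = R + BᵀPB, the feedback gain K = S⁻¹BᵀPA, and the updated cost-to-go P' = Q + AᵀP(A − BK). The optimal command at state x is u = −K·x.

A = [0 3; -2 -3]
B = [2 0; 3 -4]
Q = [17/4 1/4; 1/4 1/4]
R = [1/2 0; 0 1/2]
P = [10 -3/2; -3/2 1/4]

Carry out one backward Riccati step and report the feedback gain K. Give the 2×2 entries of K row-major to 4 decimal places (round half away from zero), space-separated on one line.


BᵀP = [15.5000 -2.2500; 6.0000 -1.0000]
S = R + BᵀPB = [1/2 0; 0 1/2] + [24.2500 9.0000; 9.0000 4.0000] = [24.7500 9.0000; 9.0000 4.5000]
BᵀPA = [4.5000 53.2500; 2.0000 21.0000]
K = S⁻¹·BᵀPA = [0.0741 1.6667; 0.2963 1.3333]
A−BK = [-0.1481 -0.3333; -1.0370 -2.6667]
AᵀP(A−BK) = [0.0741 0.3333; 0.3333 2.5000]
P' = Q + AᵀP(A−BK) = [4.3241 0.5833; 0.5833 2.7500]
tr(P') = 7.0741

0.0741 1.6667 0.2963 1.3333


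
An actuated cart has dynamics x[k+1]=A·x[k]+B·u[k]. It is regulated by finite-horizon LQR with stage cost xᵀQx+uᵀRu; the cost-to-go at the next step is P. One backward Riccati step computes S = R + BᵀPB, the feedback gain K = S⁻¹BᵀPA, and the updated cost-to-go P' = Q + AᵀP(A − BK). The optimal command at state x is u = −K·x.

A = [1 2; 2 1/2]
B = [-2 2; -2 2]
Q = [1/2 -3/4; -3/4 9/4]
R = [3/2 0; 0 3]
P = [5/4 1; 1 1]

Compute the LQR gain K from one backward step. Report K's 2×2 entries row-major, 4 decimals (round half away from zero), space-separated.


BᵀP = [-4.5000 -4.0000; 4.5000 4.0000]
S = R + BᵀPB = [3/2 0; 0 3] + [17.0000 -17.0000; -17.0000 17.0000] = [18.5000 -17.0000; -17.0000 20.0000]
BᵀPA = [-12.5000 -11.0000; 12.5000 11.0000]
K = S⁻¹·BᵀPA = [-0.4630 -0.4074; 0.2315 0.2037]
A−BK = [-0.3889 0.7778; 0.6111 -0.7222]
AᵀP(A−BK) = [0.5694 0.3611; 0.3611 0.5278]
P' = Q + AᵀP(A−BK) = [1.0694 -0.3889; -0.3889 2.7778]
tr(P') = 3.8472

-0.4630 -0.4074 0.2315 0.2037
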